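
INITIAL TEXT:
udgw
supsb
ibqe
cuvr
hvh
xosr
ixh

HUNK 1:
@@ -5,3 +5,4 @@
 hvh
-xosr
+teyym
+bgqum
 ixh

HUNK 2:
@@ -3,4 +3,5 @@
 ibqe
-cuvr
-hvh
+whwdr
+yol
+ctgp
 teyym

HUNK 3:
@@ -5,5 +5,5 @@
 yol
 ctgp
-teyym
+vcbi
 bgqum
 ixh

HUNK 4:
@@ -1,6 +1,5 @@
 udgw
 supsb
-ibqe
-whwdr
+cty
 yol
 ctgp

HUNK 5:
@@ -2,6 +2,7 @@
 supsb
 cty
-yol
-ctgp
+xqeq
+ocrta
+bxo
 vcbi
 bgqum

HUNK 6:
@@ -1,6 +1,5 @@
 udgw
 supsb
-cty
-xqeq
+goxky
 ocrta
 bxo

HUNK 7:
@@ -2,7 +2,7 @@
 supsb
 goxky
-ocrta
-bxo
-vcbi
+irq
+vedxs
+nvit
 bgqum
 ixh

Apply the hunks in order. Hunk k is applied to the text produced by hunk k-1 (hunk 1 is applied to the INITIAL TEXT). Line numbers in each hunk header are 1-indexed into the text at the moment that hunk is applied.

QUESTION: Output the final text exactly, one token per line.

Answer: udgw
supsb
goxky
irq
vedxs
nvit
bgqum
ixh

Derivation:
Hunk 1: at line 5 remove [xosr] add [teyym,bgqum] -> 8 lines: udgw supsb ibqe cuvr hvh teyym bgqum ixh
Hunk 2: at line 3 remove [cuvr,hvh] add [whwdr,yol,ctgp] -> 9 lines: udgw supsb ibqe whwdr yol ctgp teyym bgqum ixh
Hunk 3: at line 5 remove [teyym] add [vcbi] -> 9 lines: udgw supsb ibqe whwdr yol ctgp vcbi bgqum ixh
Hunk 4: at line 1 remove [ibqe,whwdr] add [cty] -> 8 lines: udgw supsb cty yol ctgp vcbi bgqum ixh
Hunk 5: at line 2 remove [yol,ctgp] add [xqeq,ocrta,bxo] -> 9 lines: udgw supsb cty xqeq ocrta bxo vcbi bgqum ixh
Hunk 6: at line 1 remove [cty,xqeq] add [goxky] -> 8 lines: udgw supsb goxky ocrta bxo vcbi bgqum ixh
Hunk 7: at line 2 remove [ocrta,bxo,vcbi] add [irq,vedxs,nvit] -> 8 lines: udgw supsb goxky irq vedxs nvit bgqum ixh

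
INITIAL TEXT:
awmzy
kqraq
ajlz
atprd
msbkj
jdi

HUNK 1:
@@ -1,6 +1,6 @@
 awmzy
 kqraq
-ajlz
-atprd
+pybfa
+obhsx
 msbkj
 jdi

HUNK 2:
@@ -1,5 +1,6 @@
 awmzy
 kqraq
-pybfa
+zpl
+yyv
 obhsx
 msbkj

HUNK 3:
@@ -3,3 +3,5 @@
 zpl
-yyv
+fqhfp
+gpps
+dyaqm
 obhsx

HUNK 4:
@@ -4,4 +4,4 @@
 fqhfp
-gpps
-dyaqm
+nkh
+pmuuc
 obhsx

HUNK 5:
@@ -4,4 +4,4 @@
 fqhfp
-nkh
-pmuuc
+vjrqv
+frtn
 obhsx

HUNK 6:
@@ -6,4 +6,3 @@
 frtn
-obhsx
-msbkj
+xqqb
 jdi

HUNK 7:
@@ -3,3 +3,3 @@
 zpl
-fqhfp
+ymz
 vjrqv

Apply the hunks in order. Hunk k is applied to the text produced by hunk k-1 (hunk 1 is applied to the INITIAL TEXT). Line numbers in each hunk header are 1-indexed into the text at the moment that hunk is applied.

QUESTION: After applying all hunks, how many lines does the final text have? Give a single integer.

Answer: 8

Derivation:
Hunk 1: at line 1 remove [ajlz,atprd] add [pybfa,obhsx] -> 6 lines: awmzy kqraq pybfa obhsx msbkj jdi
Hunk 2: at line 1 remove [pybfa] add [zpl,yyv] -> 7 lines: awmzy kqraq zpl yyv obhsx msbkj jdi
Hunk 3: at line 3 remove [yyv] add [fqhfp,gpps,dyaqm] -> 9 lines: awmzy kqraq zpl fqhfp gpps dyaqm obhsx msbkj jdi
Hunk 4: at line 4 remove [gpps,dyaqm] add [nkh,pmuuc] -> 9 lines: awmzy kqraq zpl fqhfp nkh pmuuc obhsx msbkj jdi
Hunk 5: at line 4 remove [nkh,pmuuc] add [vjrqv,frtn] -> 9 lines: awmzy kqraq zpl fqhfp vjrqv frtn obhsx msbkj jdi
Hunk 6: at line 6 remove [obhsx,msbkj] add [xqqb] -> 8 lines: awmzy kqraq zpl fqhfp vjrqv frtn xqqb jdi
Hunk 7: at line 3 remove [fqhfp] add [ymz] -> 8 lines: awmzy kqraq zpl ymz vjrqv frtn xqqb jdi
Final line count: 8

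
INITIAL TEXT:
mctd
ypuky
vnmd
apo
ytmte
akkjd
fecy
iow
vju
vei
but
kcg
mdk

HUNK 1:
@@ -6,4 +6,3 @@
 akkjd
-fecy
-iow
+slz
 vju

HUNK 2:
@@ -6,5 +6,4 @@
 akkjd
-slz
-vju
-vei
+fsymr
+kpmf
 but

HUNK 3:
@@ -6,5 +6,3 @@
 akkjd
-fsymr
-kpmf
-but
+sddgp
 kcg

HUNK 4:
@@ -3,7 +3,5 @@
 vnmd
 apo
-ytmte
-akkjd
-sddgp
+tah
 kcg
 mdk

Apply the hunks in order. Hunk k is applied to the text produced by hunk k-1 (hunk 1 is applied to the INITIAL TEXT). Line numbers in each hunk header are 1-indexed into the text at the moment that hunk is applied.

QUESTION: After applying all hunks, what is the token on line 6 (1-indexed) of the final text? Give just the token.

Answer: kcg

Derivation:
Hunk 1: at line 6 remove [fecy,iow] add [slz] -> 12 lines: mctd ypuky vnmd apo ytmte akkjd slz vju vei but kcg mdk
Hunk 2: at line 6 remove [slz,vju,vei] add [fsymr,kpmf] -> 11 lines: mctd ypuky vnmd apo ytmte akkjd fsymr kpmf but kcg mdk
Hunk 3: at line 6 remove [fsymr,kpmf,but] add [sddgp] -> 9 lines: mctd ypuky vnmd apo ytmte akkjd sddgp kcg mdk
Hunk 4: at line 3 remove [ytmte,akkjd,sddgp] add [tah] -> 7 lines: mctd ypuky vnmd apo tah kcg mdk
Final line 6: kcg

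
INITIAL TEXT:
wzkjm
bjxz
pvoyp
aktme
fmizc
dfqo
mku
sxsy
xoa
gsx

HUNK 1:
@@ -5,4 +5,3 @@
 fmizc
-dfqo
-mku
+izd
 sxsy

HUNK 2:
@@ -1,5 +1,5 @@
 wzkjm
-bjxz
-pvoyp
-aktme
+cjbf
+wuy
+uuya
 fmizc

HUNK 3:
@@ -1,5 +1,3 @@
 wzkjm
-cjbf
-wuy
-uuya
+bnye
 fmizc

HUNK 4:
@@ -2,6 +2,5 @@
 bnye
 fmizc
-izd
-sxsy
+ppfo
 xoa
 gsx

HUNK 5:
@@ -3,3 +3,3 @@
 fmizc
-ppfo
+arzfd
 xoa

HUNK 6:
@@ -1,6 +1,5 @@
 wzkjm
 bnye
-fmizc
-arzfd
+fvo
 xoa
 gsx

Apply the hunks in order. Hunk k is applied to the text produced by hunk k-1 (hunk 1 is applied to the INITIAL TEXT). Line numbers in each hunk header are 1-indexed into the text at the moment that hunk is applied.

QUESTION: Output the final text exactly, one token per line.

Hunk 1: at line 5 remove [dfqo,mku] add [izd] -> 9 lines: wzkjm bjxz pvoyp aktme fmizc izd sxsy xoa gsx
Hunk 2: at line 1 remove [bjxz,pvoyp,aktme] add [cjbf,wuy,uuya] -> 9 lines: wzkjm cjbf wuy uuya fmizc izd sxsy xoa gsx
Hunk 3: at line 1 remove [cjbf,wuy,uuya] add [bnye] -> 7 lines: wzkjm bnye fmizc izd sxsy xoa gsx
Hunk 4: at line 2 remove [izd,sxsy] add [ppfo] -> 6 lines: wzkjm bnye fmizc ppfo xoa gsx
Hunk 5: at line 3 remove [ppfo] add [arzfd] -> 6 lines: wzkjm bnye fmizc arzfd xoa gsx
Hunk 6: at line 1 remove [fmizc,arzfd] add [fvo] -> 5 lines: wzkjm bnye fvo xoa gsx

Answer: wzkjm
bnye
fvo
xoa
gsx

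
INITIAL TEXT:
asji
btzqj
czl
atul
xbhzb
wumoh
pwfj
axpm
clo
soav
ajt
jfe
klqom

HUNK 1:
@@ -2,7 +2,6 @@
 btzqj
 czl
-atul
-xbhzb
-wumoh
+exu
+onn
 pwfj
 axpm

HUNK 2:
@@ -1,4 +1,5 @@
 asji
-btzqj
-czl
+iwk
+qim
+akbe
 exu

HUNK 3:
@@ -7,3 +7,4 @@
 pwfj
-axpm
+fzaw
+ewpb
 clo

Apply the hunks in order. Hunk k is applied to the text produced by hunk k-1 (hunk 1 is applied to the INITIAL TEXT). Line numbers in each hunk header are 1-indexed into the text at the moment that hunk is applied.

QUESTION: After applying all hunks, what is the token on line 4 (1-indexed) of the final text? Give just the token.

Hunk 1: at line 2 remove [atul,xbhzb,wumoh] add [exu,onn] -> 12 lines: asji btzqj czl exu onn pwfj axpm clo soav ajt jfe klqom
Hunk 2: at line 1 remove [btzqj,czl] add [iwk,qim,akbe] -> 13 lines: asji iwk qim akbe exu onn pwfj axpm clo soav ajt jfe klqom
Hunk 3: at line 7 remove [axpm] add [fzaw,ewpb] -> 14 lines: asji iwk qim akbe exu onn pwfj fzaw ewpb clo soav ajt jfe klqom
Final line 4: akbe

Answer: akbe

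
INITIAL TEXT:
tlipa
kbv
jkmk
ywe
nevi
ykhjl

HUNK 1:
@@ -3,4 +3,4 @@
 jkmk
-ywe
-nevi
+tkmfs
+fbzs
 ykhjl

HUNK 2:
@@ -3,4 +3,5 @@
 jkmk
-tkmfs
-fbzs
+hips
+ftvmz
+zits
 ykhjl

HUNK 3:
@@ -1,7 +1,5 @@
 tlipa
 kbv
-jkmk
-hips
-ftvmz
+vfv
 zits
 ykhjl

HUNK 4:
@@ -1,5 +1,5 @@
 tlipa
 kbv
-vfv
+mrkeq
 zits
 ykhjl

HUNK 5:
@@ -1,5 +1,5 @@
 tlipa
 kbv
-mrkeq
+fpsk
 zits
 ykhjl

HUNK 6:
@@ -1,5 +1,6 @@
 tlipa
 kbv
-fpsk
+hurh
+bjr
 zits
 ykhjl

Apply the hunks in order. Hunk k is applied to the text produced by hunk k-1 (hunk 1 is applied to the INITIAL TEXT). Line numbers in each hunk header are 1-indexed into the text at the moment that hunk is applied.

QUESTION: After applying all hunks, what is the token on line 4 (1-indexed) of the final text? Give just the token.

Hunk 1: at line 3 remove [ywe,nevi] add [tkmfs,fbzs] -> 6 lines: tlipa kbv jkmk tkmfs fbzs ykhjl
Hunk 2: at line 3 remove [tkmfs,fbzs] add [hips,ftvmz,zits] -> 7 lines: tlipa kbv jkmk hips ftvmz zits ykhjl
Hunk 3: at line 1 remove [jkmk,hips,ftvmz] add [vfv] -> 5 lines: tlipa kbv vfv zits ykhjl
Hunk 4: at line 1 remove [vfv] add [mrkeq] -> 5 lines: tlipa kbv mrkeq zits ykhjl
Hunk 5: at line 1 remove [mrkeq] add [fpsk] -> 5 lines: tlipa kbv fpsk zits ykhjl
Hunk 6: at line 1 remove [fpsk] add [hurh,bjr] -> 6 lines: tlipa kbv hurh bjr zits ykhjl
Final line 4: bjr

Answer: bjr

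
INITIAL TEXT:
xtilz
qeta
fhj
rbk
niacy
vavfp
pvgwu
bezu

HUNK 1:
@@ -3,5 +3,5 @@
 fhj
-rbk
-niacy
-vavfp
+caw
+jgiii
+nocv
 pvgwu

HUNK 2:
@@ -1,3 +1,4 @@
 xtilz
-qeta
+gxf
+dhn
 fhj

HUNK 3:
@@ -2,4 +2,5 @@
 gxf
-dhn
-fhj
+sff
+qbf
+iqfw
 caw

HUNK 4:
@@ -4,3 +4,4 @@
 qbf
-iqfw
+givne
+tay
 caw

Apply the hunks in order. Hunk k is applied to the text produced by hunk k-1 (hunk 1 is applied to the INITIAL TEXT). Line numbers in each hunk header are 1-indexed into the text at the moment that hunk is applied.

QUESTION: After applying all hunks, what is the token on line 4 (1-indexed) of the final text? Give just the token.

Answer: qbf

Derivation:
Hunk 1: at line 3 remove [rbk,niacy,vavfp] add [caw,jgiii,nocv] -> 8 lines: xtilz qeta fhj caw jgiii nocv pvgwu bezu
Hunk 2: at line 1 remove [qeta] add [gxf,dhn] -> 9 lines: xtilz gxf dhn fhj caw jgiii nocv pvgwu bezu
Hunk 3: at line 2 remove [dhn,fhj] add [sff,qbf,iqfw] -> 10 lines: xtilz gxf sff qbf iqfw caw jgiii nocv pvgwu bezu
Hunk 4: at line 4 remove [iqfw] add [givne,tay] -> 11 lines: xtilz gxf sff qbf givne tay caw jgiii nocv pvgwu bezu
Final line 4: qbf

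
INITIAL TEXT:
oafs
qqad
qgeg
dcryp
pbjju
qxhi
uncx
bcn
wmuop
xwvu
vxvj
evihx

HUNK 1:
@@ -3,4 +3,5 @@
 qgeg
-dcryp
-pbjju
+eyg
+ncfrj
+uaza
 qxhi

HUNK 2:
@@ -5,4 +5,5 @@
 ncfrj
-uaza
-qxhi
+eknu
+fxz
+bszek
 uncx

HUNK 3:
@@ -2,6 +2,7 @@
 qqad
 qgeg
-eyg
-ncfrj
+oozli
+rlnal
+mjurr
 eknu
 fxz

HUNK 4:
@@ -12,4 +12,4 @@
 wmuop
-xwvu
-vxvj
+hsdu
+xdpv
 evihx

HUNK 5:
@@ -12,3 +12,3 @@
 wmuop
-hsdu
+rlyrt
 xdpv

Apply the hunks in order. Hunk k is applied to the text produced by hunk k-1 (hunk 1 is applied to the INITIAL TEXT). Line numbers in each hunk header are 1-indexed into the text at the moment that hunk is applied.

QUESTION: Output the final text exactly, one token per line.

Hunk 1: at line 3 remove [dcryp,pbjju] add [eyg,ncfrj,uaza] -> 13 lines: oafs qqad qgeg eyg ncfrj uaza qxhi uncx bcn wmuop xwvu vxvj evihx
Hunk 2: at line 5 remove [uaza,qxhi] add [eknu,fxz,bszek] -> 14 lines: oafs qqad qgeg eyg ncfrj eknu fxz bszek uncx bcn wmuop xwvu vxvj evihx
Hunk 3: at line 2 remove [eyg,ncfrj] add [oozli,rlnal,mjurr] -> 15 lines: oafs qqad qgeg oozli rlnal mjurr eknu fxz bszek uncx bcn wmuop xwvu vxvj evihx
Hunk 4: at line 12 remove [xwvu,vxvj] add [hsdu,xdpv] -> 15 lines: oafs qqad qgeg oozli rlnal mjurr eknu fxz bszek uncx bcn wmuop hsdu xdpv evihx
Hunk 5: at line 12 remove [hsdu] add [rlyrt] -> 15 lines: oafs qqad qgeg oozli rlnal mjurr eknu fxz bszek uncx bcn wmuop rlyrt xdpv evihx

Answer: oafs
qqad
qgeg
oozli
rlnal
mjurr
eknu
fxz
bszek
uncx
bcn
wmuop
rlyrt
xdpv
evihx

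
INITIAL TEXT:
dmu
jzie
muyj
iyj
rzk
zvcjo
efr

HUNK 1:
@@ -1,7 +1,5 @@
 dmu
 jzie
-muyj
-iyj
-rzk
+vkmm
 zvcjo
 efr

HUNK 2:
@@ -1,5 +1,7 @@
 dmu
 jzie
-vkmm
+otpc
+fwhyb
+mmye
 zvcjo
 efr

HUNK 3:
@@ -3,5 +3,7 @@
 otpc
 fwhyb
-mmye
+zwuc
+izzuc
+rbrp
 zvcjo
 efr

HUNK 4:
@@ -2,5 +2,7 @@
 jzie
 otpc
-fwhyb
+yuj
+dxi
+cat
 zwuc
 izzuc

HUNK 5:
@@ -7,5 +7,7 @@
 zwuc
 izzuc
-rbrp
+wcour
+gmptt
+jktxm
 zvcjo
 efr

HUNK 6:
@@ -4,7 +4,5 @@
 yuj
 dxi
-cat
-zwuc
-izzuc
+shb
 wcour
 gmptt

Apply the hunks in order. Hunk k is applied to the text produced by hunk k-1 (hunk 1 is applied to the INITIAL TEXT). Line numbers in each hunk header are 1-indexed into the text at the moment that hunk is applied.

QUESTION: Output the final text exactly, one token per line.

Hunk 1: at line 1 remove [muyj,iyj,rzk] add [vkmm] -> 5 lines: dmu jzie vkmm zvcjo efr
Hunk 2: at line 1 remove [vkmm] add [otpc,fwhyb,mmye] -> 7 lines: dmu jzie otpc fwhyb mmye zvcjo efr
Hunk 3: at line 3 remove [mmye] add [zwuc,izzuc,rbrp] -> 9 lines: dmu jzie otpc fwhyb zwuc izzuc rbrp zvcjo efr
Hunk 4: at line 2 remove [fwhyb] add [yuj,dxi,cat] -> 11 lines: dmu jzie otpc yuj dxi cat zwuc izzuc rbrp zvcjo efr
Hunk 5: at line 7 remove [rbrp] add [wcour,gmptt,jktxm] -> 13 lines: dmu jzie otpc yuj dxi cat zwuc izzuc wcour gmptt jktxm zvcjo efr
Hunk 6: at line 4 remove [cat,zwuc,izzuc] add [shb] -> 11 lines: dmu jzie otpc yuj dxi shb wcour gmptt jktxm zvcjo efr

Answer: dmu
jzie
otpc
yuj
dxi
shb
wcour
gmptt
jktxm
zvcjo
efr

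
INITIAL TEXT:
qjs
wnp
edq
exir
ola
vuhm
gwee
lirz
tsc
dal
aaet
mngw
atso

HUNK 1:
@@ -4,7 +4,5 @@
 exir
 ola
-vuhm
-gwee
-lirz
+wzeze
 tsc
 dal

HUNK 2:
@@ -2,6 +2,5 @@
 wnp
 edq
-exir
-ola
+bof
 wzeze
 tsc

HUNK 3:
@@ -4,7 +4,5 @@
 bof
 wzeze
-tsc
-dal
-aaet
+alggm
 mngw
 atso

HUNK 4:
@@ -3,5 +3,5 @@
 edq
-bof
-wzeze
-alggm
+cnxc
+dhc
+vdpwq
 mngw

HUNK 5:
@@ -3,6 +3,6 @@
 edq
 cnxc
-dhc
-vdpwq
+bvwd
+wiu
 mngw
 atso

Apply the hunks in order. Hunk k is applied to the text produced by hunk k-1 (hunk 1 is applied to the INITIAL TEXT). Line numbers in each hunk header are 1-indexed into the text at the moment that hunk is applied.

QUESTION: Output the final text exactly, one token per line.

Answer: qjs
wnp
edq
cnxc
bvwd
wiu
mngw
atso

Derivation:
Hunk 1: at line 4 remove [vuhm,gwee,lirz] add [wzeze] -> 11 lines: qjs wnp edq exir ola wzeze tsc dal aaet mngw atso
Hunk 2: at line 2 remove [exir,ola] add [bof] -> 10 lines: qjs wnp edq bof wzeze tsc dal aaet mngw atso
Hunk 3: at line 4 remove [tsc,dal,aaet] add [alggm] -> 8 lines: qjs wnp edq bof wzeze alggm mngw atso
Hunk 4: at line 3 remove [bof,wzeze,alggm] add [cnxc,dhc,vdpwq] -> 8 lines: qjs wnp edq cnxc dhc vdpwq mngw atso
Hunk 5: at line 3 remove [dhc,vdpwq] add [bvwd,wiu] -> 8 lines: qjs wnp edq cnxc bvwd wiu mngw atso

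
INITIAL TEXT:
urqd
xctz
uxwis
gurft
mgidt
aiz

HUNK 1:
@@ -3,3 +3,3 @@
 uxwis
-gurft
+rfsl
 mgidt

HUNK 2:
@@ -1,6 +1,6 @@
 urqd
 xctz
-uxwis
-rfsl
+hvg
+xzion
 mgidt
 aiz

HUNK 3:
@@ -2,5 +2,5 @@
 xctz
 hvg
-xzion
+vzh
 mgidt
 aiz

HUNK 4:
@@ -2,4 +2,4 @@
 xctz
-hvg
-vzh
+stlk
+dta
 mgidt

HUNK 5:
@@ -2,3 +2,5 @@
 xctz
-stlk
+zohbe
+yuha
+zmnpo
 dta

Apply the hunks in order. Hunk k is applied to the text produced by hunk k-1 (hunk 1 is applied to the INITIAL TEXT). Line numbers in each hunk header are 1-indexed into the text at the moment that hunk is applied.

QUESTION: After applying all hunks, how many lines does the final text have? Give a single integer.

Answer: 8

Derivation:
Hunk 1: at line 3 remove [gurft] add [rfsl] -> 6 lines: urqd xctz uxwis rfsl mgidt aiz
Hunk 2: at line 1 remove [uxwis,rfsl] add [hvg,xzion] -> 6 lines: urqd xctz hvg xzion mgidt aiz
Hunk 3: at line 2 remove [xzion] add [vzh] -> 6 lines: urqd xctz hvg vzh mgidt aiz
Hunk 4: at line 2 remove [hvg,vzh] add [stlk,dta] -> 6 lines: urqd xctz stlk dta mgidt aiz
Hunk 5: at line 2 remove [stlk] add [zohbe,yuha,zmnpo] -> 8 lines: urqd xctz zohbe yuha zmnpo dta mgidt aiz
Final line count: 8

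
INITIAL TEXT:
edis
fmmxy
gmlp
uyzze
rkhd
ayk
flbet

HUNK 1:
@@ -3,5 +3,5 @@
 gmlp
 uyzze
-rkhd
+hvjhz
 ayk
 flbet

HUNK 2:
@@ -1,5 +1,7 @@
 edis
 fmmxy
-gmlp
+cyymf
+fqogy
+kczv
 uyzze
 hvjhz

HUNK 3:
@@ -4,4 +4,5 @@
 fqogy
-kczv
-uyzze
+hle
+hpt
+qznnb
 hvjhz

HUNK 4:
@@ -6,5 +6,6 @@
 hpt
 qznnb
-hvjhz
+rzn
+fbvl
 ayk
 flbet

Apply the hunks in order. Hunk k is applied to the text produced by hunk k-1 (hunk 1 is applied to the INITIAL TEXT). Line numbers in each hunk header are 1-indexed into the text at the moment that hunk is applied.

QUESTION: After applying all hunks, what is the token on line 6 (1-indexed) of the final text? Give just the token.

Answer: hpt

Derivation:
Hunk 1: at line 3 remove [rkhd] add [hvjhz] -> 7 lines: edis fmmxy gmlp uyzze hvjhz ayk flbet
Hunk 2: at line 1 remove [gmlp] add [cyymf,fqogy,kczv] -> 9 lines: edis fmmxy cyymf fqogy kczv uyzze hvjhz ayk flbet
Hunk 3: at line 4 remove [kczv,uyzze] add [hle,hpt,qznnb] -> 10 lines: edis fmmxy cyymf fqogy hle hpt qznnb hvjhz ayk flbet
Hunk 4: at line 6 remove [hvjhz] add [rzn,fbvl] -> 11 lines: edis fmmxy cyymf fqogy hle hpt qznnb rzn fbvl ayk flbet
Final line 6: hpt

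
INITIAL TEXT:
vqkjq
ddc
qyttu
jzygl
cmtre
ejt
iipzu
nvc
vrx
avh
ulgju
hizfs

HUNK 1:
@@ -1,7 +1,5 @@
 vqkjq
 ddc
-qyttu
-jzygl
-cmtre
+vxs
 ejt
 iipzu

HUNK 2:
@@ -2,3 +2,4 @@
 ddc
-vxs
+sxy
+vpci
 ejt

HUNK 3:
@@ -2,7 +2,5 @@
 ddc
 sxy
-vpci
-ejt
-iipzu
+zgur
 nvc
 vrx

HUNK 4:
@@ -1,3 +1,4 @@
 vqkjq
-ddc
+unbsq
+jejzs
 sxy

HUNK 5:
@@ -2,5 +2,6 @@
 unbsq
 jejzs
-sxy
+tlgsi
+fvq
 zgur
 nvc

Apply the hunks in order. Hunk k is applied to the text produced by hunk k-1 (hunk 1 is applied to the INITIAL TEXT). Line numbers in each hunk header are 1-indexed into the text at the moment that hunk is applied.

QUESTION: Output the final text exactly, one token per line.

Answer: vqkjq
unbsq
jejzs
tlgsi
fvq
zgur
nvc
vrx
avh
ulgju
hizfs

Derivation:
Hunk 1: at line 1 remove [qyttu,jzygl,cmtre] add [vxs] -> 10 lines: vqkjq ddc vxs ejt iipzu nvc vrx avh ulgju hizfs
Hunk 2: at line 2 remove [vxs] add [sxy,vpci] -> 11 lines: vqkjq ddc sxy vpci ejt iipzu nvc vrx avh ulgju hizfs
Hunk 3: at line 2 remove [vpci,ejt,iipzu] add [zgur] -> 9 lines: vqkjq ddc sxy zgur nvc vrx avh ulgju hizfs
Hunk 4: at line 1 remove [ddc] add [unbsq,jejzs] -> 10 lines: vqkjq unbsq jejzs sxy zgur nvc vrx avh ulgju hizfs
Hunk 5: at line 2 remove [sxy] add [tlgsi,fvq] -> 11 lines: vqkjq unbsq jejzs tlgsi fvq zgur nvc vrx avh ulgju hizfs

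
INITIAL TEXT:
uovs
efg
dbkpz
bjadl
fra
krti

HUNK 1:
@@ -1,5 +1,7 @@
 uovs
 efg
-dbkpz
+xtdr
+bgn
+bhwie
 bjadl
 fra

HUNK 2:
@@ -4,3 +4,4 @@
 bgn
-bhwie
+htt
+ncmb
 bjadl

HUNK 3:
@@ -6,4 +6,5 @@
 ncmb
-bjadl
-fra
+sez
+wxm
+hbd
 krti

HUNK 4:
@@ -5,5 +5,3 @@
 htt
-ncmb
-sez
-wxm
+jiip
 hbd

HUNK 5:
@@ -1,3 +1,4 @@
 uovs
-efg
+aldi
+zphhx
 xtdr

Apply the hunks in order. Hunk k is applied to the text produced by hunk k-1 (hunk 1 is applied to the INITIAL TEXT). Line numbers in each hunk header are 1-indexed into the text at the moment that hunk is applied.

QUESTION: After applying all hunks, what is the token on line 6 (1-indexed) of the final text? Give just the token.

Hunk 1: at line 1 remove [dbkpz] add [xtdr,bgn,bhwie] -> 8 lines: uovs efg xtdr bgn bhwie bjadl fra krti
Hunk 2: at line 4 remove [bhwie] add [htt,ncmb] -> 9 lines: uovs efg xtdr bgn htt ncmb bjadl fra krti
Hunk 3: at line 6 remove [bjadl,fra] add [sez,wxm,hbd] -> 10 lines: uovs efg xtdr bgn htt ncmb sez wxm hbd krti
Hunk 4: at line 5 remove [ncmb,sez,wxm] add [jiip] -> 8 lines: uovs efg xtdr bgn htt jiip hbd krti
Hunk 5: at line 1 remove [efg] add [aldi,zphhx] -> 9 lines: uovs aldi zphhx xtdr bgn htt jiip hbd krti
Final line 6: htt

Answer: htt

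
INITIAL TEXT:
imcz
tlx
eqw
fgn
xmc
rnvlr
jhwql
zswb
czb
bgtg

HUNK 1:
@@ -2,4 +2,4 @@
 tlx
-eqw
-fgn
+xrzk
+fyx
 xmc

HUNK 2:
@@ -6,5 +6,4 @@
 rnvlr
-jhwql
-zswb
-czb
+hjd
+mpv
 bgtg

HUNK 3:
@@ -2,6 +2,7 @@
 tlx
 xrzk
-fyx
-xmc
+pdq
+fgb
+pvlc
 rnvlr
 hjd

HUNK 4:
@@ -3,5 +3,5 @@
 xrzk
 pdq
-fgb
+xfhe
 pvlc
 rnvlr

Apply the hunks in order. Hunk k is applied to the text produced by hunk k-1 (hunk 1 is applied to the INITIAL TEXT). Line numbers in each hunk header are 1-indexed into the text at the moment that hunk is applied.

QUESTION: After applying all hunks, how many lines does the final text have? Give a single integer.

Answer: 10

Derivation:
Hunk 1: at line 2 remove [eqw,fgn] add [xrzk,fyx] -> 10 lines: imcz tlx xrzk fyx xmc rnvlr jhwql zswb czb bgtg
Hunk 2: at line 6 remove [jhwql,zswb,czb] add [hjd,mpv] -> 9 lines: imcz tlx xrzk fyx xmc rnvlr hjd mpv bgtg
Hunk 3: at line 2 remove [fyx,xmc] add [pdq,fgb,pvlc] -> 10 lines: imcz tlx xrzk pdq fgb pvlc rnvlr hjd mpv bgtg
Hunk 4: at line 3 remove [fgb] add [xfhe] -> 10 lines: imcz tlx xrzk pdq xfhe pvlc rnvlr hjd mpv bgtg
Final line count: 10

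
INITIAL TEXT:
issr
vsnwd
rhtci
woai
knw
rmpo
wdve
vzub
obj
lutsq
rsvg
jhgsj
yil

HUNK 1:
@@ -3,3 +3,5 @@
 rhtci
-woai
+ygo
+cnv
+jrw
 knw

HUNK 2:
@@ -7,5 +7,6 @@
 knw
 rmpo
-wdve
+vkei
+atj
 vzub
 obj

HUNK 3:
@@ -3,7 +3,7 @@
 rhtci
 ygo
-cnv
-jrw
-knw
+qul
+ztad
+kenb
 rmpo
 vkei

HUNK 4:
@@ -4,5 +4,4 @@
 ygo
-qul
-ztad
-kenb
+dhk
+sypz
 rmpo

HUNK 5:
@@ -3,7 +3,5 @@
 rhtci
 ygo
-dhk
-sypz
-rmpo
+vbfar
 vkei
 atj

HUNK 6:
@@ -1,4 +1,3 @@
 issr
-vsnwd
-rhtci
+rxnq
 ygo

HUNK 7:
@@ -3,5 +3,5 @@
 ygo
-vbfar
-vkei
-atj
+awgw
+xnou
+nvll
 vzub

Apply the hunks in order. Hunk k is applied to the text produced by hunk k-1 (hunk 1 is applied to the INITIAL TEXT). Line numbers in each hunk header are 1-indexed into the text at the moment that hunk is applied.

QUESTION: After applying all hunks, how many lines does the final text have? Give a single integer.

Hunk 1: at line 3 remove [woai] add [ygo,cnv,jrw] -> 15 lines: issr vsnwd rhtci ygo cnv jrw knw rmpo wdve vzub obj lutsq rsvg jhgsj yil
Hunk 2: at line 7 remove [wdve] add [vkei,atj] -> 16 lines: issr vsnwd rhtci ygo cnv jrw knw rmpo vkei atj vzub obj lutsq rsvg jhgsj yil
Hunk 3: at line 3 remove [cnv,jrw,knw] add [qul,ztad,kenb] -> 16 lines: issr vsnwd rhtci ygo qul ztad kenb rmpo vkei atj vzub obj lutsq rsvg jhgsj yil
Hunk 4: at line 4 remove [qul,ztad,kenb] add [dhk,sypz] -> 15 lines: issr vsnwd rhtci ygo dhk sypz rmpo vkei atj vzub obj lutsq rsvg jhgsj yil
Hunk 5: at line 3 remove [dhk,sypz,rmpo] add [vbfar] -> 13 lines: issr vsnwd rhtci ygo vbfar vkei atj vzub obj lutsq rsvg jhgsj yil
Hunk 6: at line 1 remove [vsnwd,rhtci] add [rxnq] -> 12 lines: issr rxnq ygo vbfar vkei atj vzub obj lutsq rsvg jhgsj yil
Hunk 7: at line 3 remove [vbfar,vkei,atj] add [awgw,xnou,nvll] -> 12 lines: issr rxnq ygo awgw xnou nvll vzub obj lutsq rsvg jhgsj yil
Final line count: 12

Answer: 12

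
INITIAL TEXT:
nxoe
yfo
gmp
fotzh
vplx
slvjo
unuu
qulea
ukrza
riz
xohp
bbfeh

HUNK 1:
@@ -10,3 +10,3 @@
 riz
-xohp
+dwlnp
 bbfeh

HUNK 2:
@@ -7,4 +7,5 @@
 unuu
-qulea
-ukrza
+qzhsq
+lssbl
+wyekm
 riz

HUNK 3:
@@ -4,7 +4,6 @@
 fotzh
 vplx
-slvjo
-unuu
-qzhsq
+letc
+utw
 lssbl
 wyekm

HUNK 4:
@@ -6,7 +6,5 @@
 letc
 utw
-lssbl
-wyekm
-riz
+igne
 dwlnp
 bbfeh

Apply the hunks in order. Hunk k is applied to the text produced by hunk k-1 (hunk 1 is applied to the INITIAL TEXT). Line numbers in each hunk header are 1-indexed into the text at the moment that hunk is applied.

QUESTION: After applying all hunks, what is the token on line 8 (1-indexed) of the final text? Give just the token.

Answer: igne

Derivation:
Hunk 1: at line 10 remove [xohp] add [dwlnp] -> 12 lines: nxoe yfo gmp fotzh vplx slvjo unuu qulea ukrza riz dwlnp bbfeh
Hunk 2: at line 7 remove [qulea,ukrza] add [qzhsq,lssbl,wyekm] -> 13 lines: nxoe yfo gmp fotzh vplx slvjo unuu qzhsq lssbl wyekm riz dwlnp bbfeh
Hunk 3: at line 4 remove [slvjo,unuu,qzhsq] add [letc,utw] -> 12 lines: nxoe yfo gmp fotzh vplx letc utw lssbl wyekm riz dwlnp bbfeh
Hunk 4: at line 6 remove [lssbl,wyekm,riz] add [igne] -> 10 lines: nxoe yfo gmp fotzh vplx letc utw igne dwlnp bbfeh
Final line 8: igne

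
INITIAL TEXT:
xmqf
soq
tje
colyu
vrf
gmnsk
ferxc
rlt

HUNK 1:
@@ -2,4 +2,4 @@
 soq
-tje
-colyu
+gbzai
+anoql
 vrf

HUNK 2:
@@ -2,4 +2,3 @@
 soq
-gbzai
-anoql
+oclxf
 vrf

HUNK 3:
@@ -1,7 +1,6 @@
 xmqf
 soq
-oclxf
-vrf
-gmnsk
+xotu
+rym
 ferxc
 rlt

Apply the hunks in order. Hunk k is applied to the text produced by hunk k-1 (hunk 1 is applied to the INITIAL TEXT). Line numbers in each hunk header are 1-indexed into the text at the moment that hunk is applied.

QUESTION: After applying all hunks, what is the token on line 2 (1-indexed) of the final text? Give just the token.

Answer: soq

Derivation:
Hunk 1: at line 2 remove [tje,colyu] add [gbzai,anoql] -> 8 lines: xmqf soq gbzai anoql vrf gmnsk ferxc rlt
Hunk 2: at line 2 remove [gbzai,anoql] add [oclxf] -> 7 lines: xmqf soq oclxf vrf gmnsk ferxc rlt
Hunk 3: at line 1 remove [oclxf,vrf,gmnsk] add [xotu,rym] -> 6 lines: xmqf soq xotu rym ferxc rlt
Final line 2: soq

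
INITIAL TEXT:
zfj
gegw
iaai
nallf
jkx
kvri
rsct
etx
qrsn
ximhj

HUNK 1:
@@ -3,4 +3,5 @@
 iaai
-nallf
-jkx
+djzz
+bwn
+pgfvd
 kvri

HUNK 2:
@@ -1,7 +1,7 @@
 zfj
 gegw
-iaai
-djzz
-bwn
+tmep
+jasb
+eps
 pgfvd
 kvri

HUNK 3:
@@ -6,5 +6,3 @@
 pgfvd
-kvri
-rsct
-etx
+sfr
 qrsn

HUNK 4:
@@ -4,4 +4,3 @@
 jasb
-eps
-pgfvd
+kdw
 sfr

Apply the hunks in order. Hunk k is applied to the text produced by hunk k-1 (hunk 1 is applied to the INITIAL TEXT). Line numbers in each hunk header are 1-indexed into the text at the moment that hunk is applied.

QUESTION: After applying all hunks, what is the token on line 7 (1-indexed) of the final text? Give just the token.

Answer: qrsn

Derivation:
Hunk 1: at line 3 remove [nallf,jkx] add [djzz,bwn,pgfvd] -> 11 lines: zfj gegw iaai djzz bwn pgfvd kvri rsct etx qrsn ximhj
Hunk 2: at line 1 remove [iaai,djzz,bwn] add [tmep,jasb,eps] -> 11 lines: zfj gegw tmep jasb eps pgfvd kvri rsct etx qrsn ximhj
Hunk 3: at line 6 remove [kvri,rsct,etx] add [sfr] -> 9 lines: zfj gegw tmep jasb eps pgfvd sfr qrsn ximhj
Hunk 4: at line 4 remove [eps,pgfvd] add [kdw] -> 8 lines: zfj gegw tmep jasb kdw sfr qrsn ximhj
Final line 7: qrsn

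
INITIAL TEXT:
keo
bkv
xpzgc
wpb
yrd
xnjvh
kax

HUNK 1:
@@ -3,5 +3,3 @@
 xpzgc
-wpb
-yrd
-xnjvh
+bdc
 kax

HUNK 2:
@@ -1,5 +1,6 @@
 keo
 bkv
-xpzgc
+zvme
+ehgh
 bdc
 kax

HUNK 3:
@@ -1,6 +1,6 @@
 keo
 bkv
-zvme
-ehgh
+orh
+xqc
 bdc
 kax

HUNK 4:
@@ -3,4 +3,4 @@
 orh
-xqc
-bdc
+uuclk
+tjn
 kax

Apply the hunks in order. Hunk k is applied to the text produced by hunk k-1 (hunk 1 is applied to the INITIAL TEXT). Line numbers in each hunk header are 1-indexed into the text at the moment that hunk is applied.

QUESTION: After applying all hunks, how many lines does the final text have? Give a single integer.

Answer: 6

Derivation:
Hunk 1: at line 3 remove [wpb,yrd,xnjvh] add [bdc] -> 5 lines: keo bkv xpzgc bdc kax
Hunk 2: at line 1 remove [xpzgc] add [zvme,ehgh] -> 6 lines: keo bkv zvme ehgh bdc kax
Hunk 3: at line 1 remove [zvme,ehgh] add [orh,xqc] -> 6 lines: keo bkv orh xqc bdc kax
Hunk 4: at line 3 remove [xqc,bdc] add [uuclk,tjn] -> 6 lines: keo bkv orh uuclk tjn kax
Final line count: 6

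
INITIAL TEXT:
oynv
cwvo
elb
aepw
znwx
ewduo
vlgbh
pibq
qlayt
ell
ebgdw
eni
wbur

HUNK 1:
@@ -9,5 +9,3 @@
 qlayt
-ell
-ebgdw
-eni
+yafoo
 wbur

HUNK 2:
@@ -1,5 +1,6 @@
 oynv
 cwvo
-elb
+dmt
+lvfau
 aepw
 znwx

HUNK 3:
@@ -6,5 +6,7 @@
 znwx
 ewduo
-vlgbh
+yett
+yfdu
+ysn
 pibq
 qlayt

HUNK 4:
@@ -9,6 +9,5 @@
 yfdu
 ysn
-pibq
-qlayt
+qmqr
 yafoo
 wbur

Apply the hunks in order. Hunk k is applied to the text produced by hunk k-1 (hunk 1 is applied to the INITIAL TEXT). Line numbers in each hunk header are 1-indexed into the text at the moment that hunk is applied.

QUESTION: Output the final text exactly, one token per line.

Hunk 1: at line 9 remove [ell,ebgdw,eni] add [yafoo] -> 11 lines: oynv cwvo elb aepw znwx ewduo vlgbh pibq qlayt yafoo wbur
Hunk 2: at line 1 remove [elb] add [dmt,lvfau] -> 12 lines: oynv cwvo dmt lvfau aepw znwx ewduo vlgbh pibq qlayt yafoo wbur
Hunk 3: at line 6 remove [vlgbh] add [yett,yfdu,ysn] -> 14 lines: oynv cwvo dmt lvfau aepw znwx ewduo yett yfdu ysn pibq qlayt yafoo wbur
Hunk 4: at line 9 remove [pibq,qlayt] add [qmqr] -> 13 lines: oynv cwvo dmt lvfau aepw znwx ewduo yett yfdu ysn qmqr yafoo wbur

Answer: oynv
cwvo
dmt
lvfau
aepw
znwx
ewduo
yett
yfdu
ysn
qmqr
yafoo
wbur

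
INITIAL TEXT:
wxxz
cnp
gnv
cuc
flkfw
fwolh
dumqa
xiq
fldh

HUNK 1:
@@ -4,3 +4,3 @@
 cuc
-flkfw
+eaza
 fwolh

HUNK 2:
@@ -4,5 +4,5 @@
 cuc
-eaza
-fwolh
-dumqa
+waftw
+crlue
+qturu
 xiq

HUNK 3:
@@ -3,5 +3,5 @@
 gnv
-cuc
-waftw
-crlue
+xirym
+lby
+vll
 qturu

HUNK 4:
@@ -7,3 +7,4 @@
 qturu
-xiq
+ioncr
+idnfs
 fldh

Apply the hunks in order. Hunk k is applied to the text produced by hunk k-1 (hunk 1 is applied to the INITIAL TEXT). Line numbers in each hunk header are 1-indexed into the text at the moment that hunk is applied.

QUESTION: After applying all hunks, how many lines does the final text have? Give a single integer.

Answer: 10

Derivation:
Hunk 1: at line 4 remove [flkfw] add [eaza] -> 9 lines: wxxz cnp gnv cuc eaza fwolh dumqa xiq fldh
Hunk 2: at line 4 remove [eaza,fwolh,dumqa] add [waftw,crlue,qturu] -> 9 lines: wxxz cnp gnv cuc waftw crlue qturu xiq fldh
Hunk 3: at line 3 remove [cuc,waftw,crlue] add [xirym,lby,vll] -> 9 lines: wxxz cnp gnv xirym lby vll qturu xiq fldh
Hunk 4: at line 7 remove [xiq] add [ioncr,idnfs] -> 10 lines: wxxz cnp gnv xirym lby vll qturu ioncr idnfs fldh
Final line count: 10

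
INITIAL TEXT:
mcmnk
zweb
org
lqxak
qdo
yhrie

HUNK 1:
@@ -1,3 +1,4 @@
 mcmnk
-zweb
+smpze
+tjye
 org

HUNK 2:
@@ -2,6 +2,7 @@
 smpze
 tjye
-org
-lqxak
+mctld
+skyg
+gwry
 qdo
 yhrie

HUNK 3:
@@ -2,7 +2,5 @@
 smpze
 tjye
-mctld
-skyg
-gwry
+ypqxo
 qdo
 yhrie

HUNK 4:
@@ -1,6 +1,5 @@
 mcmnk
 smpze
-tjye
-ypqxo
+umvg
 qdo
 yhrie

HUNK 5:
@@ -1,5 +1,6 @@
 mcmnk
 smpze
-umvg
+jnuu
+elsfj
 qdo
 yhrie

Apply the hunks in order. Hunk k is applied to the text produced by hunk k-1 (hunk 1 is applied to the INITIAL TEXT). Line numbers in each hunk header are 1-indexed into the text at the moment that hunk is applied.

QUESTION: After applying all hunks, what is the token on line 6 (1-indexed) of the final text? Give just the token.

Hunk 1: at line 1 remove [zweb] add [smpze,tjye] -> 7 lines: mcmnk smpze tjye org lqxak qdo yhrie
Hunk 2: at line 2 remove [org,lqxak] add [mctld,skyg,gwry] -> 8 lines: mcmnk smpze tjye mctld skyg gwry qdo yhrie
Hunk 3: at line 2 remove [mctld,skyg,gwry] add [ypqxo] -> 6 lines: mcmnk smpze tjye ypqxo qdo yhrie
Hunk 4: at line 1 remove [tjye,ypqxo] add [umvg] -> 5 lines: mcmnk smpze umvg qdo yhrie
Hunk 5: at line 1 remove [umvg] add [jnuu,elsfj] -> 6 lines: mcmnk smpze jnuu elsfj qdo yhrie
Final line 6: yhrie

Answer: yhrie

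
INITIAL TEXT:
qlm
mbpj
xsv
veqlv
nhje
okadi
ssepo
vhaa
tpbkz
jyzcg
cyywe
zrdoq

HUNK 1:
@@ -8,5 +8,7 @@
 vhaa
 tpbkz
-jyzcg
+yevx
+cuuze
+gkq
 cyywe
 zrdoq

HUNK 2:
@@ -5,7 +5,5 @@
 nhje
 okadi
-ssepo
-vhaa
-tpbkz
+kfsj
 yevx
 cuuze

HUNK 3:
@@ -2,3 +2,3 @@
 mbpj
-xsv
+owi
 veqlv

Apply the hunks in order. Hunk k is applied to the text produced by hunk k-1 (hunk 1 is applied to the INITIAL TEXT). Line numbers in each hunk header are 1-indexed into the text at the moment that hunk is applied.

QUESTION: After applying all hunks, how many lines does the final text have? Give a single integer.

Hunk 1: at line 8 remove [jyzcg] add [yevx,cuuze,gkq] -> 14 lines: qlm mbpj xsv veqlv nhje okadi ssepo vhaa tpbkz yevx cuuze gkq cyywe zrdoq
Hunk 2: at line 5 remove [ssepo,vhaa,tpbkz] add [kfsj] -> 12 lines: qlm mbpj xsv veqlv nhje okadi kfsj yevx cuuze gkq cyywe zrdoq
Hunk 3: at line 2 remove [xsv] add [owi] -> 12 lines: qlm mbpj owi veqlv nhje okadi kfsj yevx cuuze gkq cyywe zrdoq
Final line count: 12

Answer: 12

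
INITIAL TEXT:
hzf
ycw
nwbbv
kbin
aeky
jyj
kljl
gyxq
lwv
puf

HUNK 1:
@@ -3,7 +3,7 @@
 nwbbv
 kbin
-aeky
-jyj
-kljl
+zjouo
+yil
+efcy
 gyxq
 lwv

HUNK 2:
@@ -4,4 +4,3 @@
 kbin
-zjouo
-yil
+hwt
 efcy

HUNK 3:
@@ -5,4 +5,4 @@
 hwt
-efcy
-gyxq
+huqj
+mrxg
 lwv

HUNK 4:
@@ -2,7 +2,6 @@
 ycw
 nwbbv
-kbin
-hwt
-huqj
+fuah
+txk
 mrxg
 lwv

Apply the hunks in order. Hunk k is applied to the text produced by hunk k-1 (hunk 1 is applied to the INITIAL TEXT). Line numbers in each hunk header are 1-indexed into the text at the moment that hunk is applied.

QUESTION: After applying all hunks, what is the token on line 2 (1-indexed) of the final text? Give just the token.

Answer: ycw

Derivation:
Hunk 1: at line 3 remove [aeky,jyj,kljl] add [zjouo,yil,efcy] -> 10 lines: hzf ycw nwbbv kbin zjouo yil efcy gyxq lwv puf
Hunk 2: at line 4 remove [zjouo,yil] add [hwt] -> 9 lines: hzf ycw nwbbv kbin hwt efcy gyxq lwv puf
Hunk 3: at line 5 remove [efcy,gyxq] add [huqj,mrxg] -> 9 lines: hzf ycw nwbbv kbin hwt huqj mrxg lwv puf
Hunk 4: at line 2 remove [kbin,hwt,huqj] add [fuah,txk] -> 8 lines: hzf ycw nwbbv fuah txk mrxg lwv puf
Final line 2: ycw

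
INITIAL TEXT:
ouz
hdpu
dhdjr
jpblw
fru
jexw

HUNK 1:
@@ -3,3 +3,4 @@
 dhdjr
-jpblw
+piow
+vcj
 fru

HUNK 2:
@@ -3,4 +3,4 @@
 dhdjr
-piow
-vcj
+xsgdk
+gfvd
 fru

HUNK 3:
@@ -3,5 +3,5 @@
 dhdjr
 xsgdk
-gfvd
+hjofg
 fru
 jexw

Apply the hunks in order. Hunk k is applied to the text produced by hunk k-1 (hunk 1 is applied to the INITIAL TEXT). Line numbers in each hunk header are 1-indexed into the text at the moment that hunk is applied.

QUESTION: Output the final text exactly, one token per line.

Answer: ouz
hdpu
dhdjr
xsgdk
hjofg
fru
jexw

Derivation:
Hunk 1: at line 3 remove [jpblw] add [piow,vcj] -> 7 lines: ouz hdpu dhdjr piow vcj fru jexw
Hunk 2: at line 3 remove [piow,vcj] add [xsgdk,gfvd] -> 7 lines: ouz hdpu dhdjr xsgdk gfvd fru jexw
Hunk 3: at line 3 remove [gfvd] add [hjofg] -> 7 lines: ouz hdpu dhdjr xsgdk hjofg fru jexw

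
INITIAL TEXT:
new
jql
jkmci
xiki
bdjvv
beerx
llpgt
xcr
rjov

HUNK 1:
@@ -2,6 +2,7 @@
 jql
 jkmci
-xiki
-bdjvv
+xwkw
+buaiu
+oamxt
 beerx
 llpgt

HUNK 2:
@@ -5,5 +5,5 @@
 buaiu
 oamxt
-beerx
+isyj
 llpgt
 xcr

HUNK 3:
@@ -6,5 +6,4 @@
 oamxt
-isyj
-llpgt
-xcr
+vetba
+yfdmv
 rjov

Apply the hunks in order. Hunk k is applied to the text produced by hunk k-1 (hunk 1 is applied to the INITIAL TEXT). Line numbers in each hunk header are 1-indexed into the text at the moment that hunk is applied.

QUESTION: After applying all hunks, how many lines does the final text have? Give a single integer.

Hunk 1: at line 2 remove [xiki,bdjvv] add [xwkw,buaiu,oamxt] -> 10 lines: new jql jkmci xwkw buaiu oamxt beerx llpgt xcr rjov
Hunk 2: at line 5 remove [beerx] add [isyj] -> 10 lines: new jql jkmci xwkw buaiu oamxt isyj llpgt xcr rjov
Hunk 3: at line 6 remove [isyj,llpgt,xcr] add [vetba,yfdmv] -> 9 lines: new jql jkmci xwkw buaiu oamxt vetba yfdmv rjov
Final line count: 9

Answer: 9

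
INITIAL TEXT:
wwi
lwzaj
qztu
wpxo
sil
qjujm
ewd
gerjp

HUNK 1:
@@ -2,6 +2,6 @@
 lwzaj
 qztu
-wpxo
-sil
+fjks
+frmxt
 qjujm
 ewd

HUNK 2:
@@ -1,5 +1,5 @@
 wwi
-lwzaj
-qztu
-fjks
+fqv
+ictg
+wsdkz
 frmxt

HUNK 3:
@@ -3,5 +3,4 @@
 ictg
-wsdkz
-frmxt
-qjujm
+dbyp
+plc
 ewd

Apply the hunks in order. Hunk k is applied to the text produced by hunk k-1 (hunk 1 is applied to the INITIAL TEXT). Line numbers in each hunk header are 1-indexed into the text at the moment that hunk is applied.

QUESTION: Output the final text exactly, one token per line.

Hunk 1: at line 2 remove [wpxo,sil] add [fjks,frmxt] -> 8 lines: wwi lwzaj qztu fjks frmxt qjujm ewd gerjp
Hunk 2: at line 1 remove [lwzaj,qztu,fjks] add [fqv,ictg,wsdkz] -> 8 lines: wwi fqv ictg wsdkz frmxt qjujm ewd gerjp
Hunk 3: at line 3 remove [wsdkz,frmxt,qjujm] add [dbyp,plc] -> 7 lines: wwi fqv ictg dbyp plc ewd gerjp

Answer: wwi
fqv
ictg
dbyp
plc
ewd
gerjp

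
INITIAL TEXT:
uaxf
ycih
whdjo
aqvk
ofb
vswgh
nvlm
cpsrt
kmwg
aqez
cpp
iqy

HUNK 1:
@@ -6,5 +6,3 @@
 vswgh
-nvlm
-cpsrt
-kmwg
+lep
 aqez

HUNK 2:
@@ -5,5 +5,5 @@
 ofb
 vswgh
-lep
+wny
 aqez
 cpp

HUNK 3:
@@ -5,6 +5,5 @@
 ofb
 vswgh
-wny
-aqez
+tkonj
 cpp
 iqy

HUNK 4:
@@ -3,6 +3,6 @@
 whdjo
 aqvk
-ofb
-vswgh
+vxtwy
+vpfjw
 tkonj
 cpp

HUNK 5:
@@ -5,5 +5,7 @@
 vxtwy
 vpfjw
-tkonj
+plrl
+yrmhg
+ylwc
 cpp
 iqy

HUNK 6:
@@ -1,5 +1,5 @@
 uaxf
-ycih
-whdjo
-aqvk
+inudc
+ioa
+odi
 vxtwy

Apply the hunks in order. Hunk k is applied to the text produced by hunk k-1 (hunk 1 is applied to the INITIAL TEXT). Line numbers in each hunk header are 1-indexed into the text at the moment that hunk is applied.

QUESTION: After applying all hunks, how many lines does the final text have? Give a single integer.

Hunk 1: at line 6 remove [nvlm,cpsrt,kmwg] add [lep] -> 10 lines: uaxf ycih whdjo aqvk ofb vswgh lep aqez cpp iqy
Hunk 2: at line 5 remove [lep] add [wny] -> 10 lines: uaxf ycih whdjo aqvk ofb vswgh wny aqez cpp iqy
Hunk 3: at line 5 remove [wny,aqez] add [tkonj] -> 9 lines: uaxf ycih whdjo aqvk ofb vswgh tkonj cpp iqy
Hunk 4: at line 3 remove [ofb,vswgh] add [vxtwy,vpfjw] -> 9 lines: uaxf ycih whdjo aqvk vxtwy vpfjw tkonj cpp iqy
Hunk 5: at line 5 remove [tkonj] add [plrl,yrmhg,ylwc] -> 11 lines: uaxf ycih whdjo aqvk vxtwy vpfjw plrl yrmhg ylwc cpp iqy
Hunk 6: at line 1 remove [ycih,whdjo,aqvk] add [inudc,ioa,odi] -> 11 lines: uaxf inudc ioa odi vxtwy vpfjw plrl yrmhg ylwc cpp iqy
Final line count: 11

Answer: 11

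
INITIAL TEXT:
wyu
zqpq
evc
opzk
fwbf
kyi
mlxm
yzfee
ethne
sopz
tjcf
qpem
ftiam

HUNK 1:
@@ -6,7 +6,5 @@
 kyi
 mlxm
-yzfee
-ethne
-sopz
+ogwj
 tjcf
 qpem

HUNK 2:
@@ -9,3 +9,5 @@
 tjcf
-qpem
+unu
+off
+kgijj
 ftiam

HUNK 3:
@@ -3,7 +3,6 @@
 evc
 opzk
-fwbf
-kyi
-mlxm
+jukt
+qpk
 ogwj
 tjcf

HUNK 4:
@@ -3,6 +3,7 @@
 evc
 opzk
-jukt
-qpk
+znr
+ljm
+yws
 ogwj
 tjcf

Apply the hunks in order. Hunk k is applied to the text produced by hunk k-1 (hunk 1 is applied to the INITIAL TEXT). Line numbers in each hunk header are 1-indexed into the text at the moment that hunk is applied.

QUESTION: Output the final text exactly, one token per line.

Answer: wyu
zqpq
evc
opzk
znr
ljm
yws
ogwj
tjcf
unu
off
kgijj
ftiam

Derivation:
Hunk 1: at line 6 remove [yzfee,ethne,sopz] add [ogwj] -> 11 lines: wyu zqpq evc opzk fwbf kyi mlxm ogwj tjcf qpem ftiam
Hunk 2: at line 9 remove [qpem] add [unu,off,kgijj] -> 13 lines: wyu zqpq evc opzk fwbf kyi mlxm ogwj tjcf unu off kgijj ftiam
Hunk 3: at line 3 remove [fwbf,kyi,mlxm] add [jukt,qpk] -> 12 lines: wyu zqpq evc opzk jukt qpk ogwj tjcf unu off kgijj ftiam
Hunk 4: at line 3 remove [jukt,qpk] add [znr,ljm,yws] -> 13 lines: wyu zqpq evc opzk znr ljm yws ogwj tjcf unu off kgijj ftiam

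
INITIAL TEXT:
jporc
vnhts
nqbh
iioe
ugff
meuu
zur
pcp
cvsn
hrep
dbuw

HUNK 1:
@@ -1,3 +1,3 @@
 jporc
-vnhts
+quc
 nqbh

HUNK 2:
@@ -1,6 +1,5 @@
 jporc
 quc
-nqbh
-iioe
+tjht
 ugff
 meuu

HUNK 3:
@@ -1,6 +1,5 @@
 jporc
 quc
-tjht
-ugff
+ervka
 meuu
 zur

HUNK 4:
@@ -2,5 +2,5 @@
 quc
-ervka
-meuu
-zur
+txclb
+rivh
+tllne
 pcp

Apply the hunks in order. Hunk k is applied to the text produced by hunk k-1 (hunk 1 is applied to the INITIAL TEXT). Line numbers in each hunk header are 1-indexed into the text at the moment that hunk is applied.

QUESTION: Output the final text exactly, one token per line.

Hunk 1: at line 1 remove [vnhts] add [quc] -> 11 lines: jporc quc nqbh iioe ugff meuu zur pcp cvsn hrep dbuw
Hunk 2: at line 1 remove [nqbh,iioe] add [tjht] -> 10 lines: jporc quc tjht ugff meuu zur pcp cvsn hrep dbuw
Hunk 3: at line 1 remove [tjht,ugff] add [ervka] -> 9 lines: jporc quc ervka meuu zur pcp cvsn hrep dbuw
Hunk 4: at line 2 remove [ervka,meuu,zur] add [txclb,rivh,tllne] -> 9 lines: jporc quc txclb rivh tllne pcp cvsn hrep dbuw

Answer: jporc
quc
txclb
rivh
tllne
pcp
cvsn
hrep
dbuw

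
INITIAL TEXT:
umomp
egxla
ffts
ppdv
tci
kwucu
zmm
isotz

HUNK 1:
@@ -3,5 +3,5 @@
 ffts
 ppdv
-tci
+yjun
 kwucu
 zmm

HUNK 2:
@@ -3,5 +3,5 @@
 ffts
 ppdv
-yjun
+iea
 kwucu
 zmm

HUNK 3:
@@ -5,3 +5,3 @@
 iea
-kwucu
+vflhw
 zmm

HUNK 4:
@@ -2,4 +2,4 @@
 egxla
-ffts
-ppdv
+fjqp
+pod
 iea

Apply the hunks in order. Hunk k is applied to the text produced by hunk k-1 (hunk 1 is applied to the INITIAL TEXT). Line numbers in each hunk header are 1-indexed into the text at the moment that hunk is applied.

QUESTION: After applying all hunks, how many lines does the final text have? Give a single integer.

Answer: 8

Derivation:
Hunk 1: at line 3 remove [tci] add [yjun] -> 8 lines: umomp egxla ffts ppdv yjun kwucu zmm isotz
Hunk 2: at line 3 remove [yjun] add [iea] -> 8 lines: umomp egxla ffts ppdv iea kwucu zmm isotz
Hunk 3: at line 5 remove [kwucu] add [vflhw] -> 8 lines: umomp egxla ffts ppdv iea vflhw zmm isotz
Hunk 4: at line 2 remove [ffts,ppdv] add [fjqp,pod] -> 8 lines: umomp egxla fjqp pod iea vflhw zmm isotz
Final line count: 8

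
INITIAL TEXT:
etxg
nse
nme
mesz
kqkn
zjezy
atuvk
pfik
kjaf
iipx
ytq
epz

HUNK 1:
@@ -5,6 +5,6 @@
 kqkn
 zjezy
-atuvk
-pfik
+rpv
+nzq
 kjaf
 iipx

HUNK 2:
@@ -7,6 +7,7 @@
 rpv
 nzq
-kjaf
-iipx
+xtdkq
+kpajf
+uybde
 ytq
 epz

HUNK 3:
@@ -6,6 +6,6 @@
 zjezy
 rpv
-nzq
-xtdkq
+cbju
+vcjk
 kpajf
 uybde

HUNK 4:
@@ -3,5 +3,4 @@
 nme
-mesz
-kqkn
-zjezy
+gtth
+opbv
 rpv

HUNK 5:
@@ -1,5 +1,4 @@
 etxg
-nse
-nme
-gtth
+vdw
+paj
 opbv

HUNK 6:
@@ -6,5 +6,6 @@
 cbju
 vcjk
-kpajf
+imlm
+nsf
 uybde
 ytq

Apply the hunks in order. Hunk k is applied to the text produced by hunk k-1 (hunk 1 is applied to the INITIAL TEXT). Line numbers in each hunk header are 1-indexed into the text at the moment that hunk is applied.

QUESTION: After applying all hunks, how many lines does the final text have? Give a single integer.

Hunk 1: at line 5 remove [atuvk,pfik] add [rpv,nzq] -> 12 lines: etxg nse nme mesz kqkn zjezy rpv nzq kjaf iipx ytq epz
Hunk 2: at line 7 remove [kjaf,iipx] add [xtdkq,kpajf,uybde] -> 13 lines: etxg nse nme mesz kqkn zjezy rpv nzq xtdkq kpajf uybde ytq epz
Hunk 3: at line 6 remove [nzq,xtdkq] add [cbju,vcjk] -> 13 lines: etxg nse nme mesz kqkn zjezy rpv cbju vcjk kpajf uybde ytq epz
Hunk 4: at line 3 remove [mesz,kqkn,zjezy] add [gtth,opbv] -> 12 lines: etxg nse nme gtth opbv rpv cbju vcjk kpajf uybde ytq epz
Hunk 5: at line 1 remove [nse,nme,gtth] add [vdw,paj] -> 11 lines: etxg vdw paj opbv rpv cbju vcjk kpajf uybde ytq epz
Hunk 6: at line 6 remove [kpajf] add [imlm,nsf] -> 12 lines: etxg vdw paj opbv rpv cbju vcjk imlm nsf uybde ytq epz
Final line count: 12

Answer: 12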